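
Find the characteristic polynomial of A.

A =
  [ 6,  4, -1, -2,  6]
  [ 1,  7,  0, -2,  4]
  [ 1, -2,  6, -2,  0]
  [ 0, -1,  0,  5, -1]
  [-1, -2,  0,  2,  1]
x^5 - 25*x^4 + 250*x^3 - 1250*x^2 + 3125*x - 3125

Expanding det(x·I − A) (e.g. by cofactor expansion or by noting that A is similar to its Jordan form J, which has the same characteristic polynomial as A) gives
  χ_A(x) = x^5 - 25*x^4 + 250*x^3 - 1250*x^2 + 3125*x - 3125
which factors as (x - 5)^5. The eigenvalues (with algebraic multiplicities) are λ = 5 with multiplicity 5.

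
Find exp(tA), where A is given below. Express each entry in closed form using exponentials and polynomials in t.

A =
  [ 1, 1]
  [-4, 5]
e^{tA} =
  [-2*t*exp(3*t) + exp(3*t), t*exp(3*t)]
  [-4*t*exp(3*t), 2*t*exp(3*t) + exp(3*t)]

Strategy: write A = P · J · P⁻¹ where J is a Jordan canonical form, so e^{tA} = P · e^{tJ} · P⁻¹, and e^{tJ} can be computed block-by-block.

A has Jordan form
J =
  [3, 1]
  [0, 3]
(up to reordering of blocks).

Per-block formulas:
  For a 2×2 Jordan block J_2(3): exp(t · J_2(3)) = e^(3t)·(I + t·N), where N is the 2×2 nilpotent shift.

After assembling e^{tJ} and conjugating by P, we get:

e^{tA} =
  [-2*t*exp(3*t) + exp(3*t), t*exp(3*t)]
  [-4*t*exp(3*t), 2*t*exp(3*t) + exp(3*t)]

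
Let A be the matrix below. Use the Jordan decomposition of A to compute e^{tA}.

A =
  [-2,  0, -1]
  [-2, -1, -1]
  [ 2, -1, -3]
e^{tA} =
  [-t^2*exp(-2*t) + exp(-2*t), t^2*exp(-2*t)/2, t^2*exp(-2*t)/2 - t*exp(-2*t)]
  [-2*t^2*exp(-2*t) - 2*t*exp(-2*t), t^2*exp(-2*t) + t*exp(-2*t) + exp(-2*t), t^2*exp(-2*t) - t*exp(-2*t)]
  [2*t*exp(-2*t), -t*exp(-2*t), -t*exp(-2*t) + exp(-2*t)]

Strategy: write A = P · J · P⁻¹ where J is a Jordan canonical form, so e^{tA} = P · e^{tJ} · P⁻¹, and e^{tJ} can be computed block-by-block.

A has Jordan form
J =
  [-2,  1,  0]
  [ 0, -2,  1]
  [ 0,  0, -2]
(up to reordering of blocks).

Per-block formulas:
  For a 3×3 Jordan block J_3(-2): exp(t · J_3(-2)) = e^(-2t)·(I + t·N + (t^2/2)·N^2), where N is the 3×3 nilpotent shift.

After assembling e^{tJ} and conjugating by P, we get:

e^{tA} =
  [-t^2*exp(-2*t) + exp(-2*t), t^2*exp(-2*t)/2, t^2*exp(-2*t)/2 - t*exp(-2*t)]
  [-2*t^2*exp(-2*t) - 2*t*exp(-2*t), t^2*exp(-2*t) + t*exp(-2*t) + exp(-2*t), t^2*exp(-2*t) - t*exp(-2*t)]
  [2*t*exp(-2*t), -t*exp(-2*t), -t*exp(-2*t) + exp(-2*t)]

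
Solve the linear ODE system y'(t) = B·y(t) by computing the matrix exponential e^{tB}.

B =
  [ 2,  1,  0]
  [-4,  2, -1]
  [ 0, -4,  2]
e^{tB} =
  [-2*t^2*exp(2*t) + exp(2*t), t*exp(2*t), -t^2*exp(2*t)/2]
  [-4*t*exp(2*t), exp(2*t), -t*exp(2*t)]
  [8*t^2*exp(2*t), -4*t*exp(2*t), 2*t^2*exp(2*t) + exp(2*t)]

Strategy: write B = P · J · P⁻¹ where J is a Jordan canonical form, so e^{tB} = P · e^{tJ} · P⁻¹, and e^{tJ} can be computed block-by-block.

B has Jordan form
J =
  [2, 1, 0]
  [0, 2, 1]
  [0, 0, 2]
(up to reordering of blocks).

Per-block formulas:
  For a 3×3 Jordan block J_3(2): exp(t · J_3(2)) = e^(2t)·(I + t·N + (t^2/2)·N^2), where N is the 3×3 nilpotent shift.

After assembling e^{tJ} and conjugating by P, we get:

e^{tB} =
  [-2*t^2*exp(2*t) + exp(2*t), t*exp(2*t), -t^2*exp(2*t)/2]
  [-4*t*exp(2*t), exp(2*t), -t*exp(2*t)]
  [8*t^2*exp(2*t), -4*t*exp(2*t), 2*t^2*exp(2*t) + exp(2*t)]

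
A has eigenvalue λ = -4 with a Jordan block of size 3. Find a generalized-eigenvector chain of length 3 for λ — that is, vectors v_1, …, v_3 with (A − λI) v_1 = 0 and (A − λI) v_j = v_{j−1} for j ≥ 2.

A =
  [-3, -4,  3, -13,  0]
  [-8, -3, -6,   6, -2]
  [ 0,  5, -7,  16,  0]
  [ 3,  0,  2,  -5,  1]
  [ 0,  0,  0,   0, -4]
A Jordan chain for λ = -4 of length 3:
v_1 = (-1, -2, 2, 1, 0)ᵀ
v_2 = (1, -6, 0, 2, 0)ᵀ
v_3 = (1, 0, 0, 0, -1)ᵀ

Let N = A − (-4)·I. We want v_3 with N^3 v_3 = 0 but N^2 v_3 ≠ 0; then v_{j-1} := N · v_j for j = 3, …, 2.

Pick v_3 = (1, 0, 0, 0, -1)ᵀ.
Then v_2 = N · v_3 = (1, -6, 0, 2, 0)ᵀ.
Then v_1 = N · v_2 = (-1, -2, 2, 1, 0)ᵀ.

Sanity check: (A − (-4)·I) v_1 = (0, 0, 0, 0, 0)ᵀ = 0. ✓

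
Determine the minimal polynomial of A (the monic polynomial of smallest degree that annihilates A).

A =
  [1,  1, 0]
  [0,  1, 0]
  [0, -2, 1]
x^2 - 2*x + 1

The characteristic polynomial is χ_A(x) = (x - 1)^3, so the eigenvalues are known. The minimal polynomial is
  m_A(x) = Π_λ (x − λ)^{k_λ}
where k_λ is the size of the *largest* Jordan block for λ (equivalently, the smallest k with (A − λI)^k v = 0 for every generalised eigenvector v of λ).

  λ = 1: largest Jordan block has size 2, contributing (x − 1)^2

So m_A(x) = (x - 1)^2 = x^2 - 2*x + 1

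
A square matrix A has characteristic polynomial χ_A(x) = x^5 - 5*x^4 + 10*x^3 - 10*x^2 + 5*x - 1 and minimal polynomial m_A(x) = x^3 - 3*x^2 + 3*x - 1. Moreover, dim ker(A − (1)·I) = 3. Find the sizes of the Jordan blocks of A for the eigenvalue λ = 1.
Block sizes for λ = 1: [3, 1, 1]

Step 1 — from the characteristic polynomial, algebraic multiplicity of λ = 1 is 5. From dim ker(A − (1)·I) = 3, there are exactly 3 Jordan blocks for λ = 1.
Step 2 — from the minimal polynomial, the factor (x − 1)^3 tells us the largest block for λ = 1 has size 3.
Step 3 — with total size 5, 3 blocks, and largest block 3, the block sizes (in nonincreasing order) are [3, 1, 1].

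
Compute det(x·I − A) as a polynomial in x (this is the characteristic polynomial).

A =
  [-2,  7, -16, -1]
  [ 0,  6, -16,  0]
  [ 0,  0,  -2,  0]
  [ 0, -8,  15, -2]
x^4 - 24*x^2 - 64*x - 48

Expanding det(x·I − A) (e.g. by cofactor expansion or by noting that A is similar to its Jordan form J, which has the same characteristic polynomial as A) gives
  χ_A(x) = x^4 - 24*x^2 - 64*x - 48
which factors as (x - 6)*(x + 2)^3. The eigenvalues (with algebraic multiplicities) are λ = -2 with multiplicity 3, λ = 6 with multiplicity 1.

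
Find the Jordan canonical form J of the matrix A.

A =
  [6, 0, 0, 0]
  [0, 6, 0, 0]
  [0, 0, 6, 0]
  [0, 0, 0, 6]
J_1(6) ⊕ J_1(6) ⊕ J_1(6) ⊕ J_1(6)

The characteristic polynomial is
  det(x·I − A) = x^4 - 24*x^3 + 216*x^2 - 864*x + 1296 = (x - 6)^4

Eigenvalues and multiplicities (the geometric multiplicity of λ is n − rank(A − λI), which equals the number of Jordan blocks for λ):
  λ = 6: algebraic multiplicity = 4, geometric multiplicity = 4

Determining the block sizes for each eigenvalue:
  λ = 6: gm = am = 4, so every block has size 1 → block sizes [1, 1, 1, 1]

Assembling the blocks gives a Jordan form
J =
  [6, 0, 0, 0]
  [0, 6, 0, 0]
  [0, 0, 6, 0]
  [0, 0, 0, 6]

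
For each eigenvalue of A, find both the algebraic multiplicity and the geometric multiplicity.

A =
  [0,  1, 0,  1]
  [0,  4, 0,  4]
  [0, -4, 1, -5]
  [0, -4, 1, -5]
λ = 0: alg = 4, geom = 2

Step 1 — factor the characteristic polynomial to read off the algebraic multiplicities:
  χ_A(x) = x^4

Step 2 — compute geometric multiplicities via the rank-nullity identity g(λ) = n − rank(A − λI):
  rank(A − (0)·I) = 2, so dim ker(A − (0)·I) = n − 2 = 2

Summary:
  λ = 0: algebraic multiplicity = 4, geometric multiplicity = 2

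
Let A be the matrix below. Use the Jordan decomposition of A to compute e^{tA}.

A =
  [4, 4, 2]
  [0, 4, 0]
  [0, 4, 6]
e^{tA} =
  [exp(4*t), 2*exp(6*t) - 2*exp(4*t), exp(6*t) - exp(4*t)]
  [0, exp(4*t), 0]
  [0, 2*exp(6*t) - 2*exp(4*t), exp(6*t)]

Strategy: write A = P · J · P⁻¹ where J is a Jordan canonical form, so e^{tA} = P · e^{tJ} · P⁻¹, and e^{tJ} can be computed block-by-block.

A has Jordan form
J =
  [4, 0, 0]
  [0, 4, 0]
  [0, 0, 6]
(up to reordering of blocks).

Per-block formulas:
  For a 1×1 block at λ = 4: exp(t · [4]) = [e^(4t)].
  For a 1×1 block at λ = 6: exp(t · [6]) = [e^(6t)].

After assembling e^{tJ} and conjugating by P, we get:

e^{tA} =
  [exp(4*t), 2*exp(6*t) - 2*exp(4*t), exp(6*t) - exp(4*t)]
  [0, exp(4*t), 0]
  [0, 2*exp(6*t) - 2*exp(4*t), exp(6*t)]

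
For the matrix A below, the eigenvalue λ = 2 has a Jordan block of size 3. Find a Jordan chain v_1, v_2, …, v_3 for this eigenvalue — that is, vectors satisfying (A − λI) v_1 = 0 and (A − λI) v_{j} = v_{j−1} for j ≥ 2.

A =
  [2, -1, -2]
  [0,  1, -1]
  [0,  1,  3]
A Jordan chain for λ = 2 of length 3:
v_1 = (-1, 0, 0)ᵀ
v_2 = (-1, -1, 1)ᵀ
v_3 = (0, 1, 0)ᵀ

Let N = A − (2)·I. We want v_3 with N^3 v_3 = 0 but N^2 v_3 ≠ 0; then v_{j-1} := N · v_j for j = 3, …, 2.

Pick v_3 = (0, 1, 0)ᵀ.
Then v_2 = N · v_3 = (-1, -1, 1)ᵀ.
Then v_1 = N · v_2 = (-1, 0, 0)ᵀ.

Sanity check: (A − (2)·I) v_1 = (0, 0, 0)ᵀ = 0. ✓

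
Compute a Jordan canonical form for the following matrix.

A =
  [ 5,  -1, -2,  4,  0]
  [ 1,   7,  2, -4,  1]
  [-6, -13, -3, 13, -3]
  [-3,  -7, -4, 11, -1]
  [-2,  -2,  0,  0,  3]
J_2(4) ⊕ J_2(5) ⊕ J_1(5)

The characteristic polynomial is
  det(x·I − A) = x^5 - 23*x^4 + 211*x^3 - 965*x^2 + 2200*x - 2000 = (x - 5)^3*(x - 4)^2

Eigenvalues and multiplicities (the geometric multiplicity of λ is n − rank(A − λI), which equals the number of Jordan blocks for λ):
  λ = 4: algebraic multiplicity = 2, geometric multiplicity = 1
  λ = 5: algebraic multiplicity = 3, geometric multiplicity = 2

Determining the block sizes for each eigenvalue:
  λ = 4: one block (gm = 1), so the single block has size am = 2 → block sizes [2]
  λ = 5: 2 blocks summing to 3 forces exactly one block of size 2 and the rest size 1 → block sizes [2, 1]

Assembling the blocks gives a Jordan form
J =
  [4, 1, 0, 0, 0]
  [0, 4, 0, 0, 0]
  [0, 0, 5, 1, 0]
  [0, 0, 0, 5, 0]
  [0, 0, 0, 0, 5]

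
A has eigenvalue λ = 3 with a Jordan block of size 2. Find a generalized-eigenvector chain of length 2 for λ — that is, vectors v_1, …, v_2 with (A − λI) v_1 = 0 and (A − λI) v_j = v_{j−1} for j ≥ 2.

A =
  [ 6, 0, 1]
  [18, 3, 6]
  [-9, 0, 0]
A Jordan chain for λ = 3 of length 2:
v_1 = (3, 18, -9)ᵀ
v_2 = (1, 0, 0)ᵀ

Let N = A − (3)·I. We want v_2 with N^2 v_2 = 0 but N^1 v_2 ≠ 0; then v_{j-1} := N · v_j for j = 2, …, 2.

Pick v_2 = (1, 0, 0)ᵀ.
Then v_1 = N · v_2 = (3, 18, -9)ᵀ.

Sanity check: (A − (3)·I) v_1 = (0, 0, 0)ᵀ = 0. ✓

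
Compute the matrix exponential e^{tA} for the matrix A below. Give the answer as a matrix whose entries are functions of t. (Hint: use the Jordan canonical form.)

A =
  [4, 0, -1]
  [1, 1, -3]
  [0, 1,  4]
e^{tA} =
  [t^2*exp(3*t)/2 + t*exp(3*t) + exp(3*t), -t^2*exp(3*t)/2, -t^2*exp(3*t) - t*exp(3*t)]
  [-t^2*exp(3*t)/2 + t*exp(3*t), t^2*exp(3*t)/2 - 2*t*exp(3*t) + exp(3*t), t^2*exp(3*t) - 3*t*exp(3*t)]
  [t^2*exp(3*t)/2, -t^2*exp(3*t)/2 + t*exp(3*t), -t^2*exp(3*t) + t*exp(3*t) + exp(3*t)]

Strategy: write A = P · J · P⁻¹ where J is a Jordan canonical form, so e^{tA} = P · e^{tJ} · P⁻¹, and e^{tJ} can be computed block-by-block.

A has Jordan form
J =
  [3, 1, 0]
  [0, 3, 1]
  [0, 0, 3]
(up to reordering of blocks).

Per-block formulas:
  For a 3×3 Jordan block J_3(3): exp(t · J_3(3)) = e^(3t)·(I + t·N + (t^2/2)·N^2), where N is the 3×3 nilpotent shift.

After assembling e^{tJ} and conjugating by P, we get:

e^{tA} =
  [t^2*exp(3*t)/2 + t*exp(3*t) + exp(3*t), -t^2*exp(3*t)/2, -t^2*exp(3*t) - t*exp(3*t)]
  [-t^2*exp(3*t)/2 + t*exp(3*t), t^2*exp(3*t)/2 - 2*t*exp(3*t) + exp(3*t), t^2*exp(3*t) - 3*t*exp(3*t)]
  [t^2*exp(3*t)/2, -t^2*exp(3*t)/2 + t*exp(3*t), -t^2*exp(3*t) + t*exp(3*t) + exp(3*t)]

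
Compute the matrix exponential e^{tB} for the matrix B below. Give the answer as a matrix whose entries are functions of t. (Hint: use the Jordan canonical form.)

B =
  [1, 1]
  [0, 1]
e^{tB} =
  [exp(t), t*exp(t)]
  [0, exp(t)]

Strategy: write B = P · J · P⁻¹ where J is a Jordan canonical form, so e^{tB} = P · e^{tJ} · P⁻¹, and e^{tJ} can be computed block-by-block.

B has Jordan form
J =
  [1, 1]
  [0, 1]
(up to reordering of blocks).

Per-block formulas:
  For a 2×2 Jordan block J_2(1): exp(t · J_2(1)) = e^(1t)·(I + t·N), where N is the 2×2 nilpotent shift.

After assembling e^{tJ} and conjugating by P, we get:

e^{tB} =
  [exp(t), t*exp(t)]
  [0, exp(t)]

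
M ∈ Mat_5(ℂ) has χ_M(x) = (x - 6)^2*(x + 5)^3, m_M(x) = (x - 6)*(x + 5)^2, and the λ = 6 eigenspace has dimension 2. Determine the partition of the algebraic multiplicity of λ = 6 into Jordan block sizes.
Block sizes for λ = 6: [1, 1]

Step 1 — from the characteristic polynomial, algebraic multiplicity of λ = 6 is 2. From dim ker(M − (6)·I) = 2, there are exactly 2 Jordan blocks for λ = 6.
Step 2 — from the minimal polynomial, the factor (x − 6) tells us the largest block for λ = 6 has size 1.
Step 3 — with total size 2, 2 blocks, and largest block 1, the block sizes (in nonincreasing order) are [1, 1].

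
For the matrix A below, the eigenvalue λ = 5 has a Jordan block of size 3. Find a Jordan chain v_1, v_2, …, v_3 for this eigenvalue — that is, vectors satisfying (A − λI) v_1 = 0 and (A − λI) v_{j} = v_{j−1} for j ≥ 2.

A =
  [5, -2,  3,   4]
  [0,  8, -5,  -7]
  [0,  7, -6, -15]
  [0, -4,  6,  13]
A Jordan chain for λ = 5 of length 3:
v_1 = (-1, 2, 4, -2)ᵀ
v_2 = (-2, 3, 7, -4)ᵀ
v_3 = (0, 1, 0, 0)ᵀ

Let N = A − (5)·I. We want v_3 with N^3 v_3 = 0 but N^2 v_3 ≠ 0; then v_{j-1} := N · v_j for j = 3, …, 2.

Pick v_3 = (0, 1, 0, 0)ᵀ.
Then v_2 = N · v_3 = (-2, 3, 7, -4)ᵀ.
Then v_1 = N · v_2 = (-1, 2, 4, -2)ᵀ.

Sanity check: (A − (5)·I) v_1 = (0, 0, 0, 0)ᵀ = 0. ✓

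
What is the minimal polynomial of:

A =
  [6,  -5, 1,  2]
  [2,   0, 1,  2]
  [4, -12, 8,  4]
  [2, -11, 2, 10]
x^3 - 18*x^2 + 108*x - 216

The characteristic polynomial is χ_A(x) = (x - 6)^4, so the eigenvalues are known. The minimal polynomial is
  m_A(x) = Π_λ (x − λ)^{k_λ}
where k_λ is the size of the *largest* Jordan block for λ (equivalently, the smallest k with (A − λI)^k v = 0 for every generalised eigenvector v of λ).

  λ = 6: largest Jordan block has size 3, contributing (x − 6)^3

So m_A(x) = (x - 6)^3 = x^3 - 18*x^2 + 108*x - 216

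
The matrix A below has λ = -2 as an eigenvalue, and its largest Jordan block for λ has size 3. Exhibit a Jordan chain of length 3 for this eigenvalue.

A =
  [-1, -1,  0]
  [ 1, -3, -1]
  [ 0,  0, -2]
A Jordan chain for λ = -2 of length 3:
v_1 = (1, 1, 0)ᵀ
v_2 = (0, -1, 0)ᵀ
v_3 = (0, 0, 1)ᵀ

Let N = A − (-2)·I. We want v_3 with N^3 v_3 = 0 but N^2 v_3 ≠ 0; then v_{j-1} := N · v_j for j = 3, …, 2.

Pick v_3 = (0, 0, 1)ᵀ.
Then v_2 = N · v_3 = (0, -1, 0)ᵀ.
Then v_1 = N · v_2 = (1, 1, 0)ᵀ.

Sanity check: (A − (-2)·I) v_1 = (0, 0, 0)ᵀ = 0. ✓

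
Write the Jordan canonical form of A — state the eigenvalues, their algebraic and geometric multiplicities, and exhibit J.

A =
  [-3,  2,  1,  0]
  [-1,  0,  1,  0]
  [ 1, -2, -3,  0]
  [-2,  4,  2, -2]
J_2(-2) ⊕ J_1(-2) ⊕ J_1(-2)

The characteristic polynomial is
  det(x·I − A) = x^4 + 8*x^3 + 24*x^2 + 32*x + 16 = (x + 2)^4

Eigenvalues and multiplicities (the geometric multiplicity of λ is n − rank(A − λI), which equals the number of Jordan blocks for λ):
  λ = -2: algebraic multiplicity = 4, geometric multiplicity = 3

Determining the block sizes for each eigenvalue:
  λ = -2: 3 blocks summing to 4 forces exactly one block of size 2 and the rest size 1 → block sizes [2, 1, 1]

Assembling the blocks gives a Jordan form
J =
  [-2,  1,  0,  0]
  [ 0, -2,  0,  0]
  [ 0,  0, -2,  0]
  [ 0,  0,  0, -2]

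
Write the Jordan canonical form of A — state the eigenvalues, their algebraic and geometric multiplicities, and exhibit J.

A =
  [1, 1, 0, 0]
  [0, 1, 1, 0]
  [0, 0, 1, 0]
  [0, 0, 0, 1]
J_3(1) ⊕ J_1(1)

The characteristic polynomial is
  det(x·I − A) = x^4 - 4*x^3 + 6*x^2 - 4*x + 1 = (x - 1)^4

Eigenvalues and multiplicities (the geometric multiplicity of λ is n − rank(A − λI), which equals the number of Jordan blocks for λ):
  λ = 1: algebraic multiplicity = 4, geometric multiplicity = 2

Determining the block sizes for each eigenvalue:
  λ = 1: with am = 4 and gm = 2, the partition is not yet determined (e.g. several partitions of 4 into 2 parts exist). Let N = A − (1)·I. Computing rank(N^1) = 2, rank(N^2) = 1, rank(N^3) = 0; the number of blocks of size ≥ j is rank(N^{j−1}) − rank(N^j), giving [2, 1, 1]. So we have 1 block(s) of size 3, 1 block(s) of size 1 → block sizes [3, 1]

Assembling the blocks gives a Jordan form
J =
  [1, 1, 0, 0]
  [0, 1, 1, 0]
  [0, 0, 1, 0]
  [0, 0, 0, 1]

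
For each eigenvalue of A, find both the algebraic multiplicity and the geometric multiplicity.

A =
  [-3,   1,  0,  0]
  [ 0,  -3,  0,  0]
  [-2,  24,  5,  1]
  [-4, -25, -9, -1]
λ = -3: alg = 2, geom = 1; λ = 2: alg = 2, geom = 1

Step 1 — factor the characteristic polynomial to read off the algebraic multiplicities:
  χ_A(x) = (x - 2)^2*(x + 3)^2

Step 2 — compute geometric multiplicities via the rank-nullity identity g(λ) = n − rank(A − λI):
  rank(A − (-3)·I) = 3, so dim ker(A − (-3)·I) = n − 3 = 1
  rank(A − (2)·I) = 3, so dim ker(A − (2)·I) = n − 3 = 1

Summary:
  λ = -3: algebraic multiplicity = 2, geometric multiplicity = 1
  λ = 2: algebraic multiplicity = 2, geometric multiplicity = 1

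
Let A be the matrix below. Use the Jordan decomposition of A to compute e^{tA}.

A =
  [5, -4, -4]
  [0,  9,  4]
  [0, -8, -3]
e^{tA} =
  [exp(5*t), -exp(5*t) + exp(t), -exp(5*t) + exp(t)]
  [0, 2*exp(5*t) - exp(t), exp(5*t) - exp(t)]
  [0, -2*exp(5*t) + 2*exp(t), -exp(5*t) + 2*exp(t)]

Strategy: write A = P · J · P⁻¹ where J is a Jordan canonical form, so e^{tA} = P · e^{tJ} · P⁻¹, and e^{tJ} can be computed block-by-block.

A has Jordan form
J =
  [1, 0, 0]
  [0, 5, 0]
  [0, 0, 5]
(up to reordering of blocks).

Per-block formulas:
  For a 1×1 block at λ = 1: exp(t · [1]) = [e^(1t)].
  For a 1×1 block at λ = 5: exp(t · [5]) = [e^(5t)].

After assembling e^{tJ} and conjugating by P, we get:

e^{tA} =
  [exp(5*t), -exp(5*t) + exp(t), -exp(5*t) + exp(t)]
  [0, 2*exp(5*t) - exp(t), exp(5*t) - exp(t)]
  [0, -2*exp(5*t) + 2*exp(t), -exp(5*t) + 2*exp(t)]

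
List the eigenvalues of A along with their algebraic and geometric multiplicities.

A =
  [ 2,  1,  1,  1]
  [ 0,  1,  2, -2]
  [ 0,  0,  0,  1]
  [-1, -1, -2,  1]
λ = 1: alg = 4, geom = 2

Step 1 — factor the characteristic polynomial to read off the algebraic multiplicities:
  χ_A(x) = (x - 1)^4

Step 2 — compute geometric multiplicities via the rank-nullity identity g(λ) = n − rank(A − λI):
  rank(A − (1)·I) = 2, so dim ker(A − (1)·I) = n − 2 = 2

Summary:
  λ = 1: algebraic multiplicity = 4, geometric multiplicity = 2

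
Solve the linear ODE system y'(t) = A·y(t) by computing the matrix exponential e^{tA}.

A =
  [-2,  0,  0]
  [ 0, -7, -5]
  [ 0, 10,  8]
e^{tA} =
  [exp(-2*t), 0, 0]
  [0, -exp(3*t) + 2*exp(-2*t), -exp(3*t) + exp(-2*t)]
  [0, 2*exp(3*t) - 2*exp(-2*t), 2*exp(3*t) - exp(-2*t)]

Strategy: write A = P · J · P⁻¹ where J is a Jordan canonical form, so e^{tA} = P · e^{tJ} · P⁻¹, and e^{tJ} can be computed block-by-block.

A has Jordan form
J =
  [-2,  0, 0]
  [ 0, -2, 0]
  [ 0,  0, 3]
(up to reordering of blocks).

Per-block formulas:
  For a 1×1 block at λ = -2: exp(t · [-2]) = [e^(-2t)].
  For a 1×1 block at λ = 3: exp(t · [3]) = [e^(3t)].

After assembling e^{tJ} and conjugating by P, we get:

e^{tA} =
  [exp(-2*t), 0, 0]
  [0, -exp(3*t) + 2*exp(-2*t), -exp(3*t) + exp(-2*t)]
  [0, 2*exp(3*t) - 2*exp(-2*t), 2*exp(3*t) - exp(-2*t)]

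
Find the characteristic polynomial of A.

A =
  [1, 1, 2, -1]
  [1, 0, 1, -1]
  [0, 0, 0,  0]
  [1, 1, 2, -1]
x^4

Expanding det(x·I − A) (e.g. by cofactor expansion or by noting that A is similar to its Jordan form J, which has the same characteristic polynomial as A) gives
  χ_A(x) = x^4
which factors as x^4. The eigenvalues (with algebraic multiplicities) are λ = 0 with multiplicity 4.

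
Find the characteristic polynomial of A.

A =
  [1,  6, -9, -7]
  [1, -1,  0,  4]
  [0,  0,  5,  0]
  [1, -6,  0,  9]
x^4 - 14*x^3 + 69*x^2 - 140*x + 100

Expanding det(x·I − A) (e.g. by cofactor expansion or by noting that A is similar to its Jordan form J, which has the same characteristic polynomial as A) gives
  χ_A(x) = x^4 - 14*x^3 + 69*x^2 - 140*x + 100
which factors as (x - 5)^2*(x - 2)^2. The eigenvalues (with algebraic multiplicities) are λ = 2 with multiplicity 2, λ = 5 with multiplicity 2.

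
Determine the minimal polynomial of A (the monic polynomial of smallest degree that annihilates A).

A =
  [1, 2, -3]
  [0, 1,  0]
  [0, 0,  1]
x^2 - 2*x + 1

The characteristic polynomial is χ_A(x) = (x - 1)^3, so the eigenvalues are known. The minimal polynomial is
  m_A(x) = Π_λ (x − λ)^{k_λ}
where k_λ is the size of the *largest* Jordan block for λ (equivalently, the smallest k with (A − λI)^k v = 0 for every generalised eigenvector v of λ).

  λ = 1: largest Jordan block has size 2, contributing (x − 1)^2

So m_A(x) = (x - 1)^2 = x^2 - 2*x + 1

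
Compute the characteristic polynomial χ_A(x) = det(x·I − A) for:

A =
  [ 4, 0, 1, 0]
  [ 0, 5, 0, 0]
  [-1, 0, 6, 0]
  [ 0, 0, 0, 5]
x^4 - 20*x^3 + 150*x^2 - 500*x + 625

Expanding det(x·I − A) (e.g. by cofactor expansion or by noting that A is similar to its Jordan form J, which has the same characteristic polynomial as A) gives
  χ_A(x) = x^4 - 20*x^3 + 150*x^2 - 500*x + 625
which factors as (x - 5)^4. The eigenvalues (with algebraic multiplicities) are λ = 5 with multiplicity 4.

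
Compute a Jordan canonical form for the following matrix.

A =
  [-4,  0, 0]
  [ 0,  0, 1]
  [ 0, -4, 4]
J_1(-4) ⊕ J_2(2)

The characteristic polynomial is
  det(x·I − A) = x^3 - 12*x + 16 = (x - 2)^2*(x + 4)

Eigenvalues and multiplicities (the geometric multiplicity of λ is n − rank(A − λI), which equals the number of Jordan blocks for λ):
  λ = -4: algebraic multiplicity = 1, geometric multiplicity = 1
  λ = 2: algebraic multiplicity = 2, geometric multiplicity = 1

Determining the block sizes for each eigenvalue:
  λ = -4: one block (gm = 1), so the single block has size am = 1 → block sizes [1]
  λ = 2: one block (gm = 1), so the single block has size am = 2 → block sizes [2]

Assembling the blocks gives a Jordan form
J =
  [-4, 0, 0]
  [ 0, 2, 1]
  [ 0, 0, 2]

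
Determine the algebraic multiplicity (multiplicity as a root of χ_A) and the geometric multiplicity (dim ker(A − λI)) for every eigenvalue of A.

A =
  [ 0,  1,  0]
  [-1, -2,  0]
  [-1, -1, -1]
λ = -1: alg = 3, geom = 2

Step 1 — factor the characteristic polynomial to read off the algebraic multiplicities:
  χ_A(x) = (x + 1)^3

Step 2 — compute geometric multiplicities via the rank-nullity identity g(λ) = n − rank(A − λI):
  rank(A − (-1)·I) = 1, so dim ker(A − (-1)·I) = n − 1 = 2

Summary:
  λ = -1: algebraic multiplicity = 3, geometric multiplicity = 2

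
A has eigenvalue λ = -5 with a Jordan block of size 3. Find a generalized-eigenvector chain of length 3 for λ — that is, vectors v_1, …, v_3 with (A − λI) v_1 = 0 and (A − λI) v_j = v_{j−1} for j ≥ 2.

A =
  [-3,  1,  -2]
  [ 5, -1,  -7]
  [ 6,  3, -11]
A Jordan chain for λ = -5 of length 3:
v_1 = (-3, -12, -9)ᵀ
v_2 = (2, 5, 6)ᵀ
v_3 = (1, 0, 0)ᵀ

Let N = A − (-5)·I. We want v_3 with N^3 v_3 = 0 but N^2 v_3 ≠ 0; then v_{j-1} := N · v_j for j = 3, …, 2.

Pick v_3 = (1, 0, 0)ᵀ.
Then v_2 = N · v_3 = (2, 5, 6)ᵀ.
Then v_1 = N · v_2 = (-3, -12, -9)ᵀ.

Sanity check: (A − (-5)·I) v_1 = (0, 0, 0)ᵀ = 0. ✓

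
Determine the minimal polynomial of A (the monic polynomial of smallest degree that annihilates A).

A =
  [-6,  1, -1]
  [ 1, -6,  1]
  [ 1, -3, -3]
x^3 + 15*x^2 + 75*x + 125

The characteristic polynomial is χ_A(x) = (x + 5)^3, so the eigenvalues are known. The minimal polynomial is
  m_A(x) = Π_λ (x − λ)^{k_λ}
where k_λ is the size of the *largest* Jordan block for λ (equivalently, the smallest k with (A − λI)^k v = 0 for every generalised eigenvector v of λ).

  λ = -5: largest Jordan block has size 3, contributing (x + 5)^3

So m_A(x) = (x + 5)^3 = x^3 + 15*x^2 + 75*x + 125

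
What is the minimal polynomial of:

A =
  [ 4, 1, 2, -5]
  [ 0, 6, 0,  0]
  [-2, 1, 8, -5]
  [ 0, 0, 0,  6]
x^2 - 12*x + 36

The characteristic polynomial is χ_A(x) = (x - 6)^4, so the eigenvalues are known. The minimal polynomial is
  m_A(x) = Π_λ (x − λ)^{k_λ}
where k_λ is the size of the *largest* Jordan block for λ (equivalently, the smallest k with (A − λI)^k v = 0 for every generalised eigenvector v of λ).

  λ = 6: largest Jordan block has size 2, contributing (x − 6)^2

So m_A(x) = (x - 6)^2 = x^2 - 12*x + 36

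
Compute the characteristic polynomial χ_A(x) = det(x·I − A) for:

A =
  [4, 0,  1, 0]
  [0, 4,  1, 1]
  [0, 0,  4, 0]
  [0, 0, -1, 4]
x^4 - 16*x^3 + 96*x^2 - 256*x + 256

Expanding det(x·I − A) (e.g. by cofactor expansion or by noting that A is similar to its Jordan form J, which has the same characteristic polynomial as A) gives
  χ_A(x) = x^4 - 16*x^3 + 96*x^2 - 256*x + 256
which factors as (x - 4)^4. The eigenvalues (with algebraic multiplicities) are λ = 4 with multiplicity 4.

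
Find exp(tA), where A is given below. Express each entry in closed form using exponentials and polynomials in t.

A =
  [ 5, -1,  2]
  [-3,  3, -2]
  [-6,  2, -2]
e^{tA} =
  [3*t*exp(2*t) + exp(2*t), -t*exp(2*t), 2*t*exp(2*t)]
  [-3*t*exp(2*t), t*exp(2*t) + exp(2*t), -2*t*exp(2*t)]
  [-6*t*exp(2*t), 2*t*exp(2*t), -4*t*exp(2*t) + exp(2*t)]

Strategy: write A = P · J · P⁻¹ where J is a Jordan canonical form, so e^{tA} = P · e^{tJ} · P⁻¹, and e^{tJ} can be computed block-by-block.

A has Jordan form
J =
  [2, 1, 0]
  [0, 2, 0]
  [0, 0, 2]
(up to reordering of blocks).

Per-block formulas:
  For a 1×1 block at λ = 2: exp(t · [2]) = [e^(2t)].
  For a 2×2 Jordan block J_2(2): exp(t · J_2(2)) = e^(2t)·(I + t·N), where N is the 2×2 nilpotent shift.

After assembling e^{tJ} and conjugating by P, we get:

e^{tA} =
  [3*t*exp(2*t) + exp(2*t), -t*exp(2*t), 2*t*exp(2*t)]
  [-3*t*exp(2*t), t*exp(2*t) + exp(2*t), -2*t*exp(2*t)]
  [-6*t*exp(2*t), 2*t*exp(2*t), -4*t*exp(2*t) + exp(2*t)]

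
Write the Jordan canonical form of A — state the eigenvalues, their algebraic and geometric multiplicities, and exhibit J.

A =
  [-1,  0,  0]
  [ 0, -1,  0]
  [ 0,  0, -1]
J_1(-1) ⊕ J_1(-1) ⊕ J_1(-1)

The characteristic polynomial is
  det(x·I − A) = x^3 + 3*x^2 + 3*x + 1 = (x + 1)^3

Eigenvalues and multiplicities (the geometric multiplicity of λ is n − rank(A − λI), which equals the number of Jordan blocks for λ):
  λ = -1: algebraic multiplicity = 3, geometric multiplicity = 3

Determining the block sizes for each eigenvalue:
  λ = -1: gm = am = 3, so every block has size 1 → block sizes [1, 1, 1]

Assembling the blocks gives a Jordan form
J =
  [-1,  0,  0]
  [ 0, -1,  0]
  [ 0,  0, -1]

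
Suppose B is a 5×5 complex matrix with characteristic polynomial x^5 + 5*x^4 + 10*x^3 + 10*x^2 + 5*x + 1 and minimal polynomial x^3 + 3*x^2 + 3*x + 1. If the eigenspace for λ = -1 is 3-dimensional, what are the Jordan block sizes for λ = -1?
Block sizes for λ = -1: [3, 1, 1]

Step 1 — from the characteristic polynomial, algebraic multiplicity of λ = -1 is 5. From dim ker(B − (-1)·I) = 3, there are exactly 3 Jordan blocks for λ = -1.
Step 2 — from the minimal polynomial, the factor (x + 1)^3 tells us the largest block for λ = -1 has size 3.
Step 3 — with total size 5, 3 blocks, and largest block 3, the block sizes (in nonincreasing order) are [3, 1, 1].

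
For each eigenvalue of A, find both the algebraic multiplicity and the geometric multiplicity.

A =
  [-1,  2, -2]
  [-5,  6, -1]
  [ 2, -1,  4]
λ = 3: alg = 3, geom = 1

Step 1 — factor the characteristic polynomial to read off the algebraic multiplicities:
  χ_A(x) = (x - 3)^3

Step 2 — compute geometric multiplicities via the rank-nullity identity g(λ) = n − rank(A − λI):
  rank(A − (3)·I) = 2, so dim ker(A − (3)·I) = n − 2 = 1

Summary:
  λ = 3: algebraic multiplicity = 3, geometric multiplicity = 1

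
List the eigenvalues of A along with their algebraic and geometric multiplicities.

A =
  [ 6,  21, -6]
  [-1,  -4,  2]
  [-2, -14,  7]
λ = 3: alg = 3, geom = 2

Step 1 — factor the characteristic polynomial to read off the algebraic multiplicities:
  χ_A(x) = (x - 3)^3

Step 2 — compute geometric multiplicities via the rank-nullity identity g(λ) = n − rank(A − λI):
  rank(A − (3)·I) = 1, so dim ker(A − (3)·I) = n − 1 = 2

Summary:
  λ = 3: algebraic multiplicity = 3, geometric multiplicity = 2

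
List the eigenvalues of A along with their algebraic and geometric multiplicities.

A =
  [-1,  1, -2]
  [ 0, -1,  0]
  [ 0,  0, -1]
λ = -1: alg = 3, geom = 2

Step 1 — factor the characteristic polynomial to read off the algebraic multiplicities:
  χ_A(x) = (x + 1)^3

Step 2 — compute geometric multiplicities via the rank-nullity identity g(λ) = n − rank(A − λI):
  rank(A − (-1)·I) = 1, so dim ker(A − (-1)·I) = n − 1 = 2

Summary:
  λ = -1: algebraic multiplicity = 3, geometric multiplicity = 2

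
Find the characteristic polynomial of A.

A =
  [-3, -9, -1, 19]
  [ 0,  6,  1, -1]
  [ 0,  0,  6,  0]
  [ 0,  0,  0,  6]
x^4 - 15*x^3 + 54*x^2 + 108*x - 648

Expanding det(x·I − A) (e.g. by cofactor expansion or by noting that A is similar to its Jordan form J, which has the same characteristic polynomial as A) gives
  χ_A(x) = x^4 - 15*x^3 + 54*x^2 + 108*x - 648
which factors as (x - 6)^3*(x + 3). The eigenvalues (with algebraic multiplicities) are λ = -3 with multiplicity 1, λ = 6 with multiplicity 3.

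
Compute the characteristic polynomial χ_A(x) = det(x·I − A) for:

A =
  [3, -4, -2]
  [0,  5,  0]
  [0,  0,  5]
x^3 - 13*x^2 + 55*x - 75

Expanding det(x·I − A) (e.g. by cofactor expansion or by noting that A is similar to its Jordan form J, which has the same characteristic polynomial as A) gives
  χ_A(x) = x^3 - 13*x^2 + 55*x - 75
which factors as (x - 5)^2*(x - 3). The eigenvalues (with algebraic multiplicities) are λ = 3 with multiplicity 1, λ = 5 with multiplicity 2.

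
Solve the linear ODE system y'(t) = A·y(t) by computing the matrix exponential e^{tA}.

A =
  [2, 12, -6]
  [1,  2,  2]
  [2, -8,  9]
e^{tA} =
  [-6*t*exp(4*t) + 4*exp(5*t) - 3*exp(4*t), 12*t*exp(4*t), -12*t*exp(4*t) + 6*exp(5*t) - 6*exp(4*t)]
  [t*exp(4*t), -2*t*exp(4*t) + exp(4*t), 2*t*exp(4*t)]
  [4*t*exp(4*t) - 2*exp(5*t) + 2*exp(4*t), -8*t*exp(4*t), 8*t*exp(4*t) - 3*exp(5*t) + 4*exp(4*t)]

Strategy: write A = P · J · P⁻¹ where J is a Jordan canonical form, so e^{tA} = P · e^{tJ} · P⁻¹, and e^{tJ} can be computed block-by-block.

A has Jordan form
J =
  [4, 1, 0]
  [0, 4, 0]
  [0, 0, 5]
(up to reordering of blocks).

Per-block formulas:
  For a 1×1 block at λ = 5: exp(t · [5]) = [e^(5t)].
  For a 2×2 Jordan block J_2(4): exp(t · J_2(4)) = e^(4t)·(I + t·N), where N is the 2×2 nilpotent shift.

After assembling e^{tJ} and conjugating by P, we get:

e^{tA} =
  [-6*t*exp(4*t) + 4*exp(5*t) - 3*exp(4*t), 12*t*exp(4*t), -12*t*exp(4*t) + 6*exp(5*t) - 6*exp(4*t)]
  [t*exp(4*t), -2*t*exp(4*t) + exp(4*t), 2*t*exp(4*t)]
  [4*t*exp(4*t) - 2*exp(5*t) + 2*exp(4*t), -8*t*exp(4*t), 8*t*exp(4*t) - 3*exp(5*t) + 4*exp(4*t)]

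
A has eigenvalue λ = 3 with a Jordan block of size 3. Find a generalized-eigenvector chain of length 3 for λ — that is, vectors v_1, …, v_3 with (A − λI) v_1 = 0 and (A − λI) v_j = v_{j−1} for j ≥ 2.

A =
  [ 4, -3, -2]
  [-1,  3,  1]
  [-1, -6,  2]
A Jordan chain for λ = 3 of length 3:
v_1 = (6, -2, 6)ᵀ
v_2 = (1, -1, -1)ᵀ
v_3 = (1, 0, 0)ᵀ

Let N = A − (3)·I. We want v_3 with N^3 v_3 = 0 but N^2 v_3 ≠ 0; then v_{j-1} := N · v_j for j = 3, …, 2.

Pick v_3 = (1, 0, 0)ᵀ.
Then v_2 = N · v_3 = (1, -1, -1)ᵀ.
Then v_1 = N · v_2 = (6, -2, 6)ᵀ.

Sanity check: (A − (3)·I) v_1 = (0, 0, 0)ᵀ = 0. ✓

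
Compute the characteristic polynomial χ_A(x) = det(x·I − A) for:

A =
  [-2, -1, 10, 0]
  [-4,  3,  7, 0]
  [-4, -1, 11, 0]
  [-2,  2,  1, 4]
x^4 - 16*x^3 + 96*x^2 - 256*x + 256

Expanding det(x·I − A) (e.g. by cofactor expansion or by noting that A is similar to its Jordan form J, which has the same characteristic polynomial as A) gives
  χ_A(x) = x^4 - 16*x^3 + 96*x^2 - 256*x + 256
which factors as (x - 4)^4. The eigenvalues (with algebraic multiplicities) are λ = 4 with multiplicity 4.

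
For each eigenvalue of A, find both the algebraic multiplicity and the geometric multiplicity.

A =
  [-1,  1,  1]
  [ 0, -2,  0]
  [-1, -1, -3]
λ = -2: alg = 3, geom = 2

Step 1 — factor the characteristic polynomial to read off the algebraic multiplicities:
  χ_A(x) = (x + 2)^3

Step 2 — compute geometric multiplicities via the rank-nullity identity g(λ) = n − rank(A − λI):
  rank(A − (-2)·I) = 1, so dim ker(A − (-2)·I) = n − 1 = 2

Summary:
  λ = -2: algebraic multiplicity = 3, geometric multiplicity = 2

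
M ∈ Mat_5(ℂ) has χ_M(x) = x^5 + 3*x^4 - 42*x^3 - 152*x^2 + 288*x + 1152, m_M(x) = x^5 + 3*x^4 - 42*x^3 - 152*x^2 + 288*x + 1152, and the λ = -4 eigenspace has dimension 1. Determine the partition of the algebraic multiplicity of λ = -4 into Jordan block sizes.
Block sizes for λ = -4: [3]

Step 1 — from the characteristic polynomial, algebraic multiplicity of λ = -4 is 3. From dim ker(M − (-4)·I) = 1, there are exactly 1 Jordan blocks for λ = -4.
Step 2 — from the minimal polynomial, the factor (x + 4)^3 tells us the largest block for λ = -4 has size 3.
Step 3 — with total size 3, 1 blocks, and largest block 3, the block sizes (in nonincreasing order) are [3].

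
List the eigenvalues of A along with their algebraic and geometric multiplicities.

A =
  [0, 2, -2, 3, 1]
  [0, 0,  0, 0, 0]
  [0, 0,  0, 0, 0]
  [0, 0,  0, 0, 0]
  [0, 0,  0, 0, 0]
λ = 0: alg = 5, geom = 4

Step 1 — factor the characteristic polynomial to read off the algebraic multiplicities:
  χ_A(x) = x^5

Step 2 — compute geometric multiplicities via the rank-nullity identity g(λ) = n − rank(A − λI):
  rank(A − (0)·I) = 1, so dim ker(A − (0)·I) = n − 1 = 4

Summary:
  λ = 0: algebraic multiplicity = 5, geometric multiplicity = 4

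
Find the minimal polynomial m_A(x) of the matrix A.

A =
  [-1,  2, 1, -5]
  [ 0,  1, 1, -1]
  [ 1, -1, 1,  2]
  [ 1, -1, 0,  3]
x^2 - 2*x + 1

The characteristic polynomial is χ_A(x) = (x - 1)^4, so the eigenvalues are known. The minimal polynomial is
  m_A(x) = Π_λ (x − λ)^{k_λ}
where k_λ is the size of the *largest* Jordan block for λ (equivalently, the smallest k with (A − λI)^k v = 0 for every generalised eigenvector v of λ).

  λ = 1: largest Jordan block has size 2, contributing (x − 1)^2

So m_A(x) = (x - 1)^2 = x^2 - 2*x + 1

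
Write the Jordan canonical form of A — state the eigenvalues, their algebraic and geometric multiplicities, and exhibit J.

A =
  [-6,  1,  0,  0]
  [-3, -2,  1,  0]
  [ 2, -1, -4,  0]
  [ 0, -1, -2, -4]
J_3(-4) ⊕ J_1(-4)

The characteristic polynomial is
  det(x·I − A) = x^4 + 16*x^3 + 96*x^2 + 256*x + 256 = (x + 4)^4

Eigenvalues and multiplicities (the geometric multiplicity of λ is n − rank(A − λI), which equals the number of Jordan blocks for λ):
  λ = -4: algebraic multiplicity = 4, geometric multiplicity = 2

Determining the block sizes for each eigenvalue:
  λ = -4: with am = 4 and gm = 2, the partition is not yet determined (e.g. several partitions of 4 into 2 parts exist). Let N = A − (-4)·I. Computing rank(N^1) = 2, rank(N^2) = 1, rank(N^3) = 0; the number of blocks of size ≥ j is rank(N^{j−1}) − rank(N^j), giving [2, 1, 1]. So we have 1 block(s) of size 3, 1 block(s) of size 1 → block sizes [3, 1]

Assembling the blocks gives a Jordan form
J =
  [-4,  1,  0,  0]
  [ 0, -4,  1,  0]
  [ 0,  0, -4,  0]
  [ 0,  0,  0, -4]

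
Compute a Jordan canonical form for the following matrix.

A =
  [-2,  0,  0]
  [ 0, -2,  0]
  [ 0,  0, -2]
J_1(-2) ⊕ J_1(-2) ⊕ J_1(-2)

The characteristic polynomial is
  det(x·I − A) = x^3 + 6*x^2 + 12*x + 8 = (x + 2)^3

Eigenvalues and multiplicities (the geometric multiplicity of λ is n − rank(A − λI), which equals the number of Jordan blocks for λ):
  λ = -2: algebraic multiplicity = 3, geometric multiplicity = 3

Determining the block sizes for each eigenvalue:
  λ = -2: gm = am = 3, so every block has size 1 → block sizes [1, 1, 1]

Assembling the blocks gives a Jordan form
J =
  [-2,  0,  0]
  [ 0, -2,  0]
  [ 0,  0, -2]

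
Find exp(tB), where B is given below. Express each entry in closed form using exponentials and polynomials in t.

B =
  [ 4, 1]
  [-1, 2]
e^{tB} =
  [t*exp(3*t) + exp(3*t), t*exp(3*t)]
  [-t*exp(3*t), -t*exp(3*t) + exp(3*t)]

Strategy: write B = P · J · P⁻¹ where J is a Jordan canonical form, so e^{tB} = P · e^{tJ} · P⁻¹, and e^{tJ} can be computed block-by-block.

B has Jordan form
J =
  [3, 1]
  [0, 3]
(up to reordering of blocks).

Per-block formulas:
  For a 2×2 Jordan block J_2(3): exp(t · J_2(3)) = e^(3t)·(I + t·N), where N is the 2×2 nilpotent shift.

After assembling e^{tJ} and conjugating by P, we get:

e^{tB} =
  [t*exp(3*t) + exp(3*t), t*exp(3*t)]
  [-t*exp(3*t), -t*exp(3*t) + exp(3*t)]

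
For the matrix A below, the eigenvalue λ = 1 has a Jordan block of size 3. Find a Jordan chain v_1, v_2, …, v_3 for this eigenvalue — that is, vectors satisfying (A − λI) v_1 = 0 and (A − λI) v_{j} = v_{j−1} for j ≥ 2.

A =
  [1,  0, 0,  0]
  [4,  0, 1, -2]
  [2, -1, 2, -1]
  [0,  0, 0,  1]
A Jordan chain for λ = 1 of length 3:
v_1 = (0, -2, -2, 0)ᵀ
v_2 = (0, 4, 2, 0)ᵀ
v_3 = (1, 0, 0, 0)ᵀ

Let N = A − (1)·I. We want v_3 with N^3 v_3 = 0 but N^2 v_3 ≠ 0; then v_{j-1} := N · v_j for j = 3, …, 2.

Pick v_3 = (1, 0, 0, 0)ᵀ.
Then v_2 = N · v_3 = (0, 4, 2, 0)ᵀ.
Then v_1 = N · v_2 = (0, -2, -2, 0)ᵀ.

Sanity check: (A − (1)·I) v_1 = (0, 0, 0, 0)ᵀ = 0. ✓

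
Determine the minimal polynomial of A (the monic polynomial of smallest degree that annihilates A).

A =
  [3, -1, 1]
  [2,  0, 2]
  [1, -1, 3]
x^2 - 4*x + 4

The characteristic polynomial is χ_A(x) = (x - 2)^3, so the eigenvalues are known. The minimal polynomial is
  m_A(x) = Π_λ (x − λ)^{k_λ}
where k_λ is the size of the *largest* Jordan block for λ (equivalently, the smallest k with (A − λI)^k v = 0 for every generalised eigenvector v of λ).

  λ = 2: largest Jordan block has size 2, contributing (x − 2)^2

So m_A(x) = (x - 2)^2 = x^2 - 4*x + 4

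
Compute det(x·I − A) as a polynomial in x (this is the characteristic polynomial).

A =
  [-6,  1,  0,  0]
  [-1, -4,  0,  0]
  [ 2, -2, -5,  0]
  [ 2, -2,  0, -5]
x^4 + 20*x^3 + 150*x^2 + 500*x + 625

Expanding det(x·I − A) (e.g. by cofactor expansion or by noting that A is similar to its Jordan form J, which has the same characteristic polynomial as A) gives
  χ_A(x) = x^4 + 20*x^3 + 150*x^2 + 500*x + 625
which factors as (x + 5)^4. The eigenvalues (with algebraic multiplicities) are λ = -5 with multiplicity 4.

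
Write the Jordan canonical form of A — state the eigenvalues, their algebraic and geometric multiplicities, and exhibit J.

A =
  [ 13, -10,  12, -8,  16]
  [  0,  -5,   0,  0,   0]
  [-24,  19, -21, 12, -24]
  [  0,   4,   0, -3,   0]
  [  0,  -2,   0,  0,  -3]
J_2(-5) ⊕ J_1(-3) ⊕ J_1(-3) ⊕ J_1(-3)

The characteristic polynomial is
  det(x·I − A) = x^5 + 19*x^4 + 142*x^3 + 522*x^2 + 945*x + 675 = (x + 3)^3*(x + 5)^2

Eigenvalues and multiplicities (the geometric multiplicity of λ is n − rank(A − λI), which equals the number of Jordan blocks for λ):
  λ = -5: algebraic multiplicity = 2, geometric multiplicity = 1
  λ = -3: algebraic multiplicity = 3, geometric multiplicity = 3

Determining the block sizes for each eigenvalue:
  λ = -5: one block (gm = 1), so the single block has size am = 2 → block sizes [2]
  λ = -3: gm = am = 3, so every block has size 1 → block sizes [1, 1, 1]

Assembling the blocks gives a Jordan form
J =
  [-5,  1,  0,  0,  0]
  [ 0, -5,  0,  0,  0]
  [ 0,  0, -3,  0,  0]
  [ 0,  0,  0, -3,  0]
  [ 0,  0,  0,  0, -3]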